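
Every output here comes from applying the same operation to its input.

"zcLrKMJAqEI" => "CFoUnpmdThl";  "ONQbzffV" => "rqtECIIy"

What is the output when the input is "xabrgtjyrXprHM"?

The pattern: flip the case of every letter, then shift every letter 3 places forward in the alphabet (wrapping around).
"xabrgtjyrXprHM" → "XABRGTJYRxPRhm" → "ADEUJWMBUaSUkp".

ADEUJWMBUaSUkp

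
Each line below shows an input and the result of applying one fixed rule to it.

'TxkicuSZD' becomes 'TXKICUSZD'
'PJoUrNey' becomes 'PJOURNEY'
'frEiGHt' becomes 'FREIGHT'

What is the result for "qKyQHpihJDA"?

Each output is the input with this applied: convert every letter to uppercase.
"qKyQHpihJDA" → "QKYQHPIHJDA".

QKYQHPIHJDA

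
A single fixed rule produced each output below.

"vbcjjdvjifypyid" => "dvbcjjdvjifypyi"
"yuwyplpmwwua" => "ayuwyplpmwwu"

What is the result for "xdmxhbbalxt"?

In each case the input is transformed by: move the last character to the front.
"xdmxhbbalxt" → "txdmxhbbalx".

txdmxhbbalx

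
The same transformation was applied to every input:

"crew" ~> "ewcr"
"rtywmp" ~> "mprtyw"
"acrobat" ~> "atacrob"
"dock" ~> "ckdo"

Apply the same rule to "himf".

The rule is to move the last 2 characters to the front (rotate right by 2).
On "himf" that produces "mfhi".

mfhi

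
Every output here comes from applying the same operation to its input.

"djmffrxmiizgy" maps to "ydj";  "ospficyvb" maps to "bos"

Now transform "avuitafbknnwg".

gav

Each output is the input with this applied: move the last character to the front, then keep only the first 3 characters.
"avuitafbknnwg" → "gavuitafbknnw" → "gav".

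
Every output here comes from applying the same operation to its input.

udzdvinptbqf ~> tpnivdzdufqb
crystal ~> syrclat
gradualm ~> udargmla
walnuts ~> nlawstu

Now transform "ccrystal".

syrcclat

The rule is to move the last 3 characters to the front (rotate right by 3), then reverse the string.
Applying both steps to "ccrystal": "talccrys", then "syrcclat".
(Check on "crystal": → "talcrys" → "syrclat" ✓)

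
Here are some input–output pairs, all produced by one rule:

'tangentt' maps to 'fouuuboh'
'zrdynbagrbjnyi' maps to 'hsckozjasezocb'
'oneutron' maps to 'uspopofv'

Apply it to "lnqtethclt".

uidmumoruf

Looking at the pairs, the operation is to swap the front and back halves of the string, then shift every letter 1 place forward in the alphabet (wrapping around).
"lnqtethclt" → "thcltlnqte" → "uidmumoruf".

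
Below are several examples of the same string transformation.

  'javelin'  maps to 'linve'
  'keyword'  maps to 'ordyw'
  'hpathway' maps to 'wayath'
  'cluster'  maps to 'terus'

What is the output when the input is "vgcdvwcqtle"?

tlecdvwcq

Rule — delete the first 2 characters, then move the last 3 characters to the front (rotate right by 3).
Starting from "vgcdvwcqtle": after the first operation, "cdvwcqtle"; after the second, "tlecdvwcq".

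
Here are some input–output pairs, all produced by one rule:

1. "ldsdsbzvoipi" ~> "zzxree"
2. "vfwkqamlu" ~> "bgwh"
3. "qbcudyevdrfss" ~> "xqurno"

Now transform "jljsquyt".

hoqp

The rule is to shift every letter 4 places backward in the alphabet (wrapping around), then keep every other character starting from the second (positions 2nd, 4th, 6th, ...).
Working it through for "jljsquyt": intermediate "fhfomqup", final "hoqp".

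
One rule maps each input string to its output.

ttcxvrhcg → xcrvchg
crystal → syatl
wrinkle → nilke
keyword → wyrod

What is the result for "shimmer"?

In each case the input is transformed by: delete the first 2 characters, then swap each adjacent pair of characters (1↔2, 3↔4, ...).
Applying both steps to "shimmer": "immer", then "miemr".

miemr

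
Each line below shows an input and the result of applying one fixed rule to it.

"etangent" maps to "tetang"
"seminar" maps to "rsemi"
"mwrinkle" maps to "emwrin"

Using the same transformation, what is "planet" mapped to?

Rule — move the last character to the front, then delete the last 2 characters.
Working it through for "planet": intermediate "tplane", final "tpla".

tpla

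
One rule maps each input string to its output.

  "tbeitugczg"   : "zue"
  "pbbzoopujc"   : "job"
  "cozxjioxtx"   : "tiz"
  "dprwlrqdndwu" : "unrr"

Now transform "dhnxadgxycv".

Rule — keep one character in every 3, starting at position 3 (positions 3rd, 6th, 9th, ...), then reverse the string.
For "dhnxadgxycv" the result is "ydn".
(Check on "cozxjioxtx": → "zit" → "tiz" ✓)

ydn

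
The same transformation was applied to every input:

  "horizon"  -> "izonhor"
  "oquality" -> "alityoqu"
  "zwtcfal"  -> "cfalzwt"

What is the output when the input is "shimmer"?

What's happening: move the first 3 characters to the end (rotate left by 3).
Applying that to "shimmer" gives "mmershi".

mmershi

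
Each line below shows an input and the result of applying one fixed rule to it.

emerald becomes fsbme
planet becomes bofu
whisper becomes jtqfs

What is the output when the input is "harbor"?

Rule — delete the first 2 characters, then shift every letter 1 place forward in the alphabet (wrapping around).
Applying both steps to "harbor": "rbor", then "scps".

scps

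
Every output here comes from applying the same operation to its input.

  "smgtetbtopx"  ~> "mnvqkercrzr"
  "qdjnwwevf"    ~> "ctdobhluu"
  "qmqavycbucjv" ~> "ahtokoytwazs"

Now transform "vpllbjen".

hcltnjjz

Each output is the input with this applied: move the last 3 characters to the front (rotate right by 3), then shift every letter 2 places backward in the alphabet (wrapping around).
Applying both steps to "vpllbjen": "jenvpllb", then "hcltnjjz".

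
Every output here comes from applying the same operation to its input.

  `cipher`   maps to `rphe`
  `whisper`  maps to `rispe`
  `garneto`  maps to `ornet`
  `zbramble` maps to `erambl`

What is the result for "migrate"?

The pattern: delete the first 2 characters, then move the last character to the front.
Starting from "migrate": after the first operation, "grate"; after the second, "egrat".
(Check on "zbramble": → "ramble" → "erambl" ✓)

egrat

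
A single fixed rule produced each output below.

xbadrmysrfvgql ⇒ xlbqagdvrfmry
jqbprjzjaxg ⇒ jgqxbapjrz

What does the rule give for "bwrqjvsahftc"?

bcwtrfqhjav

Looking at the pairs, the operation is to take characters alternately from the front and the back (1st, last, 2nd, 2nd-last, ...), then delete the last character.
Starting from "bwrqjvsahftc": after the first operation, "bcwtrfqhjavs"; after the second, "bcwtrfqhjav".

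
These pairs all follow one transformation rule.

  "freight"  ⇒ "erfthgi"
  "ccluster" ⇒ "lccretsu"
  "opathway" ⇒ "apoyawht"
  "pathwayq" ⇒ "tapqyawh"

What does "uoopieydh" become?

oouhdyeip

Rule — reverse the string, then move the last 3 characters to the front (rotate right by 3).
Starting from "uoopieydh": after the first operation, "hdyeipoou"; after the second, "oouhdyeip".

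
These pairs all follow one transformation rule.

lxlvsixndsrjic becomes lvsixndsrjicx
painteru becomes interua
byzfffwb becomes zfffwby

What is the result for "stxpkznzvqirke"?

Looking at the pairs, the operation is to delete the first character, then move the first character to the end.
Working it through for "stxpkznzvqirke": intermediate "txpkznzvqirke", final "xpkznzvqirket".

xpkznzvqirket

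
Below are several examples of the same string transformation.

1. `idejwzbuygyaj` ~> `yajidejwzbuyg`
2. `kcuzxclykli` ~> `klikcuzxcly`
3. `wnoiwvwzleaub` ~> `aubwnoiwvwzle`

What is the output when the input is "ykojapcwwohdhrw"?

Looking at the pairs, the operation is to move the last 3 characters to the front (rotate right by 3).
Applying that to "ykojapcwwohdhrw" gives "hrwykojapcwwohd".

hrwykojapcwwohd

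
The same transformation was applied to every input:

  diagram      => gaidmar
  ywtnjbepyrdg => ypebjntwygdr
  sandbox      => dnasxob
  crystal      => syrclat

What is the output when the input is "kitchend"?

Rule — reverse the string, then move the first 3 characters to the end (rotate left by 3).
On "kitchend": the first step gives "dnehctik", and the second then gives "hctikdne".

hctikdne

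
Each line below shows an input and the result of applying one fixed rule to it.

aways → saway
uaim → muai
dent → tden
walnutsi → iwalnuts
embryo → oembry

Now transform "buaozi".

Looking at the pairs, the operation is to move the last character to the front.
Doing the same to "buaozi": "ibuaoz".

ibuaoz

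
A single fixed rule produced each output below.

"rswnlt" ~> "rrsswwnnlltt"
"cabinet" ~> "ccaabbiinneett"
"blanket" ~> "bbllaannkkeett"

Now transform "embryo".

eemmbbrryyoo

Rule — double every character.
"embryo" → "eemmbbrryyoo".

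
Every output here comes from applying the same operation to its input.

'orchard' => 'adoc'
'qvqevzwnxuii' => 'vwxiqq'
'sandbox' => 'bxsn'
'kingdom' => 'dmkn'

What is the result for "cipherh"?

ehcp

Rule — keep every other character starting from the first (positions 1st, 3rd, 5th, ...), then move the first 2 characters to the end (rotate left by 2).
Applying both steps to "cipherh": "cpeh", then "ehcp".
(Check on "sandbox": → "snbx" → "bxsn" ✓)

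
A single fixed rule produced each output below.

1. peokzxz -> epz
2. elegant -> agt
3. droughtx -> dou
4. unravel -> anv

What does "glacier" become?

What's happening: sort the characters into alphabetical order, then keep one character in every 3, starting at position 1 (positions 1st, 4th, 7th, ...).
For "glacier", step one produces "acegilr"; step two turns that into "agr".
(Check on "droughtx": → "dghortux" → "dou" ✓)

agr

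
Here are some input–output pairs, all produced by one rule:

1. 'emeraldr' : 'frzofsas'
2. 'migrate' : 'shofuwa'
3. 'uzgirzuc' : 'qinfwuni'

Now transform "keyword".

rfckmsy

What's happening: reverse the string, then shift every letter 12 places backward in the alphabet (wrapping around).
"keyword" → "drowyek" → "rfckmsy".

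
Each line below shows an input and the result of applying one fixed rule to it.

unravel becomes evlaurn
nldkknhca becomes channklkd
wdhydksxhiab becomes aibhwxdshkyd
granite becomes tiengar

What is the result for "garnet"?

entrga

The rule is to move the last 2 characters to the front (rotate right by 2), then take characters alternately from the front and the back (1st, last, 2nd, 2nd-last, ...).
"garnet" → "etgarn" → "entrga".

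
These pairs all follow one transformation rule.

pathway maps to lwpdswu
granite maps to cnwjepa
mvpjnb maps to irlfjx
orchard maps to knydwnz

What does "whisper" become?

sdeolan

The rule is to shift every letter 4 places backward in the alphabet (wrapping around).
So "whisper" becomes "sdeolan".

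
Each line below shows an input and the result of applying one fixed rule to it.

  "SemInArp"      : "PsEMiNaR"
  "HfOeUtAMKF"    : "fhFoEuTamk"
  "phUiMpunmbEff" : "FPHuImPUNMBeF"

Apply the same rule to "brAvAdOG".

Looking at the pairs, the operation is to move the last character to the front, then flip the case of every letter.
"brAvAdOG" → "GbrAvAdO" → "gBRaVaDo".

gBRaVaDo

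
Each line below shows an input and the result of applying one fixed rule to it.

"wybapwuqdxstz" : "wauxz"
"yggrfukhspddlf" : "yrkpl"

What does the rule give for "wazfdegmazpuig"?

wfgzi

In each case the input is transformed by: keep one character in every 3, starting at position 1 (positions 1st, 4th, 7th, ...).
Doing the same to "wazfdegmazpuig": "wfgzi".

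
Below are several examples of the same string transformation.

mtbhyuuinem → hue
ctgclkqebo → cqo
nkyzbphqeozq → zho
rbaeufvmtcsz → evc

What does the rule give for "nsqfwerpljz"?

What's happening: delete the first 3 characters, then keep one character in every 3, starting at position 1 (positions 1st, 4th, 7th, ...).
Working it through for "nsqfwerpljz": intermediate "fwerpljz", final "frj".

frj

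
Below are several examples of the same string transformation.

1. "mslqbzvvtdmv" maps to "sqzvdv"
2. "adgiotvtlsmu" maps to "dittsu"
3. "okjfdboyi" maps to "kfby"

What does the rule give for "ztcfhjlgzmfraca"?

What's happening: keep every other character starting from the second (positions 2nd, 4th, 6th, ...).
Doing the same to "ztcfhjlgzmfraca": "tfjgmrc".

tfjgmrc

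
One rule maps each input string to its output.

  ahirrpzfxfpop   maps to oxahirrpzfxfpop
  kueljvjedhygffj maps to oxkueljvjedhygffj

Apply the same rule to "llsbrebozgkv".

oxllsbrebozgkv

Looking at the pairs, the operation is to prepend "ox".
So "llsbrebozgkv" becomes "oxllsbrebozgkv".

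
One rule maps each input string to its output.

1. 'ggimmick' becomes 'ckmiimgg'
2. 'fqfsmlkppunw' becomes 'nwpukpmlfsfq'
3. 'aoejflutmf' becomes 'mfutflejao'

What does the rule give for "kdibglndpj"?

Rule — reverse the string, then swap each adjacent pair of characters (1↔2, 3↔4, ...).
"kdibglndpj" → "jpdnlgbidk" → "pjndglibkd".

pjndglibkd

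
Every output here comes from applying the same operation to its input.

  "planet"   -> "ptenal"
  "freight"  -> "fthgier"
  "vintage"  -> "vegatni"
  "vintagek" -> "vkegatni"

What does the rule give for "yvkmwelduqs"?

Rule — move the first character to the end, then reverse the string.
"yvkmwelduqs" → "vkmwelduqsy" → "ysqudlewmkv".

ysqudlewmkv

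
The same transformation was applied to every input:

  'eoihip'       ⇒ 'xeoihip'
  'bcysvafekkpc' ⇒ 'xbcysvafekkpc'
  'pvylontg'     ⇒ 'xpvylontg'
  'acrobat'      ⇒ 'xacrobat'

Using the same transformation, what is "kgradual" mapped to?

xkgradual

What's happening: prepend "x".
On "kgradual" that produces "xkgradual".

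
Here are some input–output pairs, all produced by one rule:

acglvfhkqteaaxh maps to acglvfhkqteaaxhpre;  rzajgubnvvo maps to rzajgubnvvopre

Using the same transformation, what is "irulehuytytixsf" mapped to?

irulehuytytixsfpre

Rule — append "pre".
On "irulehuytytixsf" that produces "irulehuytytixsfpre".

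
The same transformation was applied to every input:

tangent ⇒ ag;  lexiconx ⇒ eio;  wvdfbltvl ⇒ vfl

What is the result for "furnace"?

In each case the input is transformed by: delete the last 2 characters, then keep every other character starting from the second (positions 2nd, 4th, 6th, ...).
"furnace" → "furna" → "un".

un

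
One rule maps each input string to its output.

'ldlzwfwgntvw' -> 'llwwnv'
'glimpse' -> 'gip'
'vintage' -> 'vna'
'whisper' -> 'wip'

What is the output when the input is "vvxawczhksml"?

Looking at the pairs, the operation is to delete the last character, then keep every other character starting from the first (positions 1st, 3rd, 5th, ...).
Starting from "vvxawczhksml": after the first operation, "vvxawczhksm"; after the second, "vxwzkm".

vxwzkm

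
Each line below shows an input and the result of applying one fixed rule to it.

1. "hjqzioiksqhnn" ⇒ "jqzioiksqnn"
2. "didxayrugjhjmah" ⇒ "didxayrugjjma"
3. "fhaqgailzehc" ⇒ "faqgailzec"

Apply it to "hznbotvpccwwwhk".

znbotvpccwwwk

In each case the input is transformed by: remove every "h".
Doing the same to "hznbotvpccwwwhk": "znbotvpccwwwk".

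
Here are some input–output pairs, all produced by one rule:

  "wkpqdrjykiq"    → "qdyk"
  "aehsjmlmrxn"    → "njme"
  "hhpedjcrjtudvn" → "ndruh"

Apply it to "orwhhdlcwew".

Looking at the pairs, the operation is to keep one character in every 3, starting at position 2 (positions 2nd, 5th, 8th, ...), then swap the first and last characters.
"orwhhdlcwew" → "whcr".

whcr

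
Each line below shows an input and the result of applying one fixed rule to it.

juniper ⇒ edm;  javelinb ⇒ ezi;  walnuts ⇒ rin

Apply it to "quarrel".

lmg

What's happening: keep one character in every 3, starting at position 1 (positions 1st, 4th, 7th, ...), then shift every letter 5 places backward in the alphabet (wrapping around).
Working it through for "quarrel": intermediate "qrl", final "lmg".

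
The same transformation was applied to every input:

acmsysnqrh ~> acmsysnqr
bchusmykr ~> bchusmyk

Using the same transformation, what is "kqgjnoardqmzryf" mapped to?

The rule is to delete the last character.
For "kqgjnoardqmzryf" the result is "kqgjnoardqmzry".

kqgjnoardqmzry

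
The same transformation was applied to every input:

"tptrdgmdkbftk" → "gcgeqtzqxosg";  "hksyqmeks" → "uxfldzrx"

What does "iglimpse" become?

vtyvzcf

Rule — shift every letter 13 places forward in the alphabet (wrapping around) — i.e. ROT13, then delete the last character.
For "iglimpse", step one produces "vtyvzcfr"; step two turns that into "vtyvzcf".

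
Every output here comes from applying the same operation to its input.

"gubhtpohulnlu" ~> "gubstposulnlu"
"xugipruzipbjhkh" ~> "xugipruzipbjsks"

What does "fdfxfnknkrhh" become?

fdfxfnknkrss

Each output is the input with this applied: replace every "h" with "s".
So "fdfxfnknkrhh" becomes "fdfxfnknkrss".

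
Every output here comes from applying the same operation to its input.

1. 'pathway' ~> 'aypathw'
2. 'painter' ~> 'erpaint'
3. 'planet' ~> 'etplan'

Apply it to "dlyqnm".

nmdlyq

What's happening: move the last 2 characters to the front (rotate right by 2).
For "dlyqnm" the result is "nmdlyq".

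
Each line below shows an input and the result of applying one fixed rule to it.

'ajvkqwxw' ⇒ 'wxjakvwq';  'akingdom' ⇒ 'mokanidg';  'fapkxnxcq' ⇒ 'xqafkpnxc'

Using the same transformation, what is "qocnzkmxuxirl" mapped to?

iloqnckzxmxur

Rule — swap each adjacent pair of characters (1↔2, 3↔4, ...), then move the last 2 characters to the front (rotate right by 2).
For "qocnzkmxuxirl", step one produces "oqnckzxmxuril"; step two turns that into "iloqnckzxmxur".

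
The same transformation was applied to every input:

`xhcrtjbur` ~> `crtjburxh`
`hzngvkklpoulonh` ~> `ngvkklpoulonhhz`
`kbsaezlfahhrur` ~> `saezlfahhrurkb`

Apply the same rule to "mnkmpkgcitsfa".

The transformation: move the first 2 characters to the end (rotate left by 2).
On "mnkmpkgcitsfa" that produces "kmpkgcitsfamn".

kmpkgcitsfamn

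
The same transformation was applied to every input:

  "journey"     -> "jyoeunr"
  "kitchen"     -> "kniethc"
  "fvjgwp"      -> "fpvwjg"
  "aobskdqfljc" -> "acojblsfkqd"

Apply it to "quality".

qyutail

In each case the input is transformed by: take characters alternately from the front and the back (1st, last, 2nd, 2nd-last, ...).
Applying that to "quality" gives "qyutail".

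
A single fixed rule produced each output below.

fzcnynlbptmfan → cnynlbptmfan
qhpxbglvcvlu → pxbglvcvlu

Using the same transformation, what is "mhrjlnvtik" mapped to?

Looking at the pairs, the operation is to delete the first 2 characters.
Applying that to "mhrjlnvtik" gives "rjlnvtik".

rjlnvtik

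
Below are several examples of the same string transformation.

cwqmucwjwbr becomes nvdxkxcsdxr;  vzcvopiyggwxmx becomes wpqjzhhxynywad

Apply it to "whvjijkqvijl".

The rule is to shift every letter 1 place forward in the alphabet (wrapping around), then move the first 3 characters to the end (rotate left by 3).
"whvjijkqvijl" → "kjklrwjkmxiw".

kjklrwjkmxiw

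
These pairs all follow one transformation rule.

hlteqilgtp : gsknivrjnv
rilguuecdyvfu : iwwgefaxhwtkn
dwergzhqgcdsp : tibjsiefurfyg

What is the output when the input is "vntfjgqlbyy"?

hlisndaaxpv

Looking at the pairs, the operation is to move the first 3 characters to the end (rotate left by 3), then shift every letter 2 places forward in the alphabet (wrapping around).
Applying both steps to "vntfjgqlbyy": "fjgqlbyyvnt", then "hlisndaaxpv".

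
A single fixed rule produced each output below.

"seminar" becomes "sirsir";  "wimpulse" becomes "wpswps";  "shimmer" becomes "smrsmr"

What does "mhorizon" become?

The rule is to keep one character in every 3, starting at position 1 (positions 1st, 4th, 7th, ...), then write the whole string twice.
"mhorizon" → "mro" → "mromro".

mromro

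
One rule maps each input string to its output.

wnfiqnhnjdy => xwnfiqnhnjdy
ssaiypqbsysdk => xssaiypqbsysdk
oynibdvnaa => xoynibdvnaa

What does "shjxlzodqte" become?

In each case the input is transformed by: prepend "x".
For "shjxlzodqte" the result is "xshjxlzodqte".

xshjxlzodqte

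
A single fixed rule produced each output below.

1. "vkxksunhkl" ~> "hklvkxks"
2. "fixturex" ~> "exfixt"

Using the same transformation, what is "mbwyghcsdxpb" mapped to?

dxpbmbwygh

The rule is to swap the front and back halves of the string, then delete the first 2 characters.
On "mbwyghcsdxpb": the first step gives "csdxpbmbwygh", and the second then gives "dxpbmbwygh".
(Check on "vkxksunhkl": → "unhklvkxks" → "hklvkxks" ✓)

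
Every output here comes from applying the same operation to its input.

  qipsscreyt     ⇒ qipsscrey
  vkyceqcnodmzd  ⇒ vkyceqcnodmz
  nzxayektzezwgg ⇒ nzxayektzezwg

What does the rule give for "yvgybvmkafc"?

yvgybvmkaf

Looking at the pairs, the operation is to delete the last character.
Applying that to "yvgybvmkafc" gives "yvgybvmkaf".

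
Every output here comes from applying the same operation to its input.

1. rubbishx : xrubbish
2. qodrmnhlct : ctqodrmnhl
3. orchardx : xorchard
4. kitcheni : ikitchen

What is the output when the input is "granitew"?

In each case the input is transformed by: swap the front and back halves of the string, then move the first 3 characters to the end (rotate left by 3).
For "granitew", step one produces "itewgran"; step two turns that into "wgranite".

wgranite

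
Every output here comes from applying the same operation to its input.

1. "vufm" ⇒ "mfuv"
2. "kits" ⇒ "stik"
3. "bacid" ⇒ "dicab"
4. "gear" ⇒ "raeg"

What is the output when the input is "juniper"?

Each output is the input with this applied: reverse the string.
So "juniper" becomes "repinuj".

repinuj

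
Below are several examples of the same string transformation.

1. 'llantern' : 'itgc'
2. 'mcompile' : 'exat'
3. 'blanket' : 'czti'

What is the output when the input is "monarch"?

pgrw

What's happening: shift every letter 11 places backward in the alphabet (wrapping around), then keep only the last 4 characters.
Starting from "monarch": after the first operation, "bdcpgrw"; after the second, "pgrw".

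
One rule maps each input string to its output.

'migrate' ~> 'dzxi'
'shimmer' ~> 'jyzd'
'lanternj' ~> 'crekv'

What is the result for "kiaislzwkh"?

In each case the input is transformed by: shift every letter 9 places backward in the alphabet (wrapping around), then delete the last 3 characters.
On "kiaislzwkh": the first step gives "bzrzjcqnby", and the second then gives "bzrzjcq".

bzrzjcq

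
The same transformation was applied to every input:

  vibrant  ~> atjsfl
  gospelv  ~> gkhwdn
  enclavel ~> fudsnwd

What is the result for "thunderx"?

zmfvwjp

The rule is to delete the first character, then shift every letter 8 places backward in the alphabet (wrapping around).
Starting from "thunderx": after the first operation, "hunderx"; after the second, "zmfvwjp".
(Check on "vibrant": → "ibrant" → "atjsfl" ✓)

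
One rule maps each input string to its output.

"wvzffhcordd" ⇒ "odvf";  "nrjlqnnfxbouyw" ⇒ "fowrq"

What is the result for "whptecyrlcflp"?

Each output is the input with this applied: keep one character in every 3, starting at position 2 (positions 2nd, 5th, 8th, ...), then move the first 2 characters to the end (rotate left by 2).
"whptecyrlcflp" → "herf" → "rfhe".

rfhe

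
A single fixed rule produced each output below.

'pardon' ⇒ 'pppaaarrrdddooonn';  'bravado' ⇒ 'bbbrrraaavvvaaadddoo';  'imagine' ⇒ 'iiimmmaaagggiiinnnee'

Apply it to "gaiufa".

gggaaaiiiuuufffaa

Looking at the pairs, the operation is to repeat every character 3 times, then delete the last character.
Applying both steps to "gaiufa": "gggaaaiiiuuufffaaa", then "gggaaaiiiuuufffaa".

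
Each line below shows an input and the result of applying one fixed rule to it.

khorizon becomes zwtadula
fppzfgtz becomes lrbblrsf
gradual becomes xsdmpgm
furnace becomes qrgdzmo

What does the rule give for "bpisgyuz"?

lnbueskg

In each case the input is transformed by: shift every letter 12 places forward in the alphabet (wrapping around), then move the last character to the front.
So "bpisgyuz" becomes "lnbueskg".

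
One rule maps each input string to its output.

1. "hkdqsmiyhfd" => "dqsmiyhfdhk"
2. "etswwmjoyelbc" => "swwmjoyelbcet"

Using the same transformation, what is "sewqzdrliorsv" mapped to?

The rule is to move the first 2 characters to the end (rotate left by 2).
"sewqzdrliorsv" → "wqzdrliorsvse".

wqzdrliorsvse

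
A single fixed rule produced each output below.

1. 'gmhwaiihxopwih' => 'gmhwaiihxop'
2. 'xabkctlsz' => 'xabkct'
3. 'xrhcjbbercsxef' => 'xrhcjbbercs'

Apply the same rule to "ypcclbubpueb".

Looking at the pairs, the operation is to delete the last 3 characters.
On "ypcclbubpueb" that produces "ypcclbubp".

ypcclbubp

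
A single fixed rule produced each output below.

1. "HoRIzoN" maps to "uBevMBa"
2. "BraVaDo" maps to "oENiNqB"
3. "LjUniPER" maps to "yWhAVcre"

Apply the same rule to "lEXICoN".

In each case the input is transformed by: shift every letter 13 places forward in the alphabet (wrapping around) — i.e. ROT13, then flip the case of every letter.
So "lEXICoN" becomes "YrkvpBa".

YrkvpBa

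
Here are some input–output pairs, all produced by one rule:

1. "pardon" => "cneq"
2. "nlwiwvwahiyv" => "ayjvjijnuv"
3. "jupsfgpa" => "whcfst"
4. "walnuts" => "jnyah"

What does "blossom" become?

Looking at the pairs, the operation is to delete the last 2 characters, then shift every letter 13 places forward in the alphabet (wrapping around) — i.e. ROT13.
Starting from "blossom": after the first operation, "bloss"; after the second, "oybff".

oybff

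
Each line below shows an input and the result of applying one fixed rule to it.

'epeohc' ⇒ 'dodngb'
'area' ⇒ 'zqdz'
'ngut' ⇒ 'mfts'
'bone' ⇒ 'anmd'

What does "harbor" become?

gzqanq

The pattern: shift every letter 1 place backward in the alphabet (wrapping around).
Applying that to "harbor" gives "gzqanq".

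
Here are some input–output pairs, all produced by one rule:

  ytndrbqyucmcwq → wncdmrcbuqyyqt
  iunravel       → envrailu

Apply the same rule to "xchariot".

ohiarxtc

The pattern: take characters alternately from the front and the back (1st, last, 2nd, 2nd-last, ...), then move the first 3 characters to the end (rotate left by 3).
"xchariot" → "xtcohiar" → "ohiarxtc".
(Check on "iunravel": → "iluenvra" → "envrailu" ✓)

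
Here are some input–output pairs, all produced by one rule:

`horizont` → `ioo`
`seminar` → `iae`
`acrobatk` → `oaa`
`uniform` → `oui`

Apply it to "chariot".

ioa

Each output is the input with this applied: move the first 3 characters to the end (rotate left by 3), then keep only the vowels.
On "chariot": the first step gives "riotcha", and the second then gives "ioa".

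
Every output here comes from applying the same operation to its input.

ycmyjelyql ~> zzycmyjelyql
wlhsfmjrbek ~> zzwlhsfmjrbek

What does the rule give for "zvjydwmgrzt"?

zzzvjydwmgrzt

Looking at the pairs, the operation is to prepend "zz".
Applying that to "zvjydwmgrzt" gives "zzzvjydwmgrzt".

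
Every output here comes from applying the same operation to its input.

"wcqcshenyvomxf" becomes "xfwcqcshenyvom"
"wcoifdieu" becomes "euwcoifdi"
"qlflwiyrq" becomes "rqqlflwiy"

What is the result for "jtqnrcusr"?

The transformation: move the last 2 characters to the front (rotate right by 2).
On "jtqnrcusr" that produces "srjtqnrcu".

srjtqnrcu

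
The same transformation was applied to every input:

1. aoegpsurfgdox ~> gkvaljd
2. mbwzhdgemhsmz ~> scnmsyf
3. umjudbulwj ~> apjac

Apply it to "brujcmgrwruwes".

haimcak

What's happening: keep every other character starting from the first (positions 1st, 3rd, 5th, ...), then shift every letter 6 places forward in the alphabet (wrapping around).
Starting from "brujcmgrwruwes": after the first operation, "bucgwue"; after the second, "haimcak".
(Check on "umjudbulwj": → "ujduw" → "apjac" ✓)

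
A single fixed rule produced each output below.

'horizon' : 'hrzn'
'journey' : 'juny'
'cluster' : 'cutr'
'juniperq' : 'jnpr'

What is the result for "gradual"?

Looking at the pairs, the operation is to keep every other character starting from the first (positions 1st, 3rd, 5th, ...).
"gradual" → "gaul".

gaul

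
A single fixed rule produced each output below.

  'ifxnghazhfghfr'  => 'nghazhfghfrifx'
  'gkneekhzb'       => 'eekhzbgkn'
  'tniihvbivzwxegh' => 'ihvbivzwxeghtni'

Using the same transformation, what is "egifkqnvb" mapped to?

fkqnvbegi

Looking at the pairs, the operation is to move the first 3 characters to the end (rotate left by 3).
So "egifkqnvb" becomes "fkqnvbegi".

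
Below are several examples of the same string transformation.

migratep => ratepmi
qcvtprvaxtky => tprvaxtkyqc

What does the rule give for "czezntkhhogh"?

zntkhhoghcz

The rule is to move the first 2 characters to the end (rotate left by 2), then delete the first character.
Starting from "czezntkhhogh": after the first operation, "ezntkhhoghcz"; after the second, "zntkhhoghcz".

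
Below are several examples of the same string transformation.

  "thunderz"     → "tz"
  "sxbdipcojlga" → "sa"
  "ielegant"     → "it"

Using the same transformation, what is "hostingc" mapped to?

Looking at the pairs, the operation is to take characters alternately from the front and the back (1st, last, 2nd, 2nd-last, ...), then keep only the first 2 characters.
Applying that to "hostingc" gives "hc".

hc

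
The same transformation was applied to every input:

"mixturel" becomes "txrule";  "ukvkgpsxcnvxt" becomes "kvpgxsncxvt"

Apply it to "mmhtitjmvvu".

Looking at the pairs, the operation is to swap each adjacent pair of characters (1↔2, 3↔4, ...), then delete the first 2 characters.
For "mmhtitjmvvu", step one produces "mmthtimjvvu"; step two turns that into "thtimjvvu".

thtimjvvu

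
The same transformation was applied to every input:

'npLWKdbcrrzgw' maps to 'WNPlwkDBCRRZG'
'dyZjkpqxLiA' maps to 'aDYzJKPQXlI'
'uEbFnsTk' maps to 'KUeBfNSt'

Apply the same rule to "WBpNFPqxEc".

Looking at the pairs, the operation is to move the last character to the front, then flip the case of every letter.
Applying both steps to "WBpNFPqxEc": "cWBpNFPqxE", then "CwbPnfpQXe".

CwbPnfpQXe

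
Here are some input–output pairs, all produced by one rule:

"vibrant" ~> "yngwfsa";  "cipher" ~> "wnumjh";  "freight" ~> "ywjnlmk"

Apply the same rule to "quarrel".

The rule is to swap the first and last characters, then shift every letter 5 places forward in the alphabet (wrapping around).
Applying that to "quarrel" gives "qzfwwjv".
(Check on "cipher": → "riphec" → "wnumjh" ✓)

qzfwwjv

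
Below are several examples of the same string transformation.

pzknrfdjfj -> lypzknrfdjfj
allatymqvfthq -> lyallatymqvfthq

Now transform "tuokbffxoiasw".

lytuokbffxoiasw

In each case the input is transformed by: prepend "ly".
So "tuokbffxoiasw" becomes "lytuokbffxoiasw".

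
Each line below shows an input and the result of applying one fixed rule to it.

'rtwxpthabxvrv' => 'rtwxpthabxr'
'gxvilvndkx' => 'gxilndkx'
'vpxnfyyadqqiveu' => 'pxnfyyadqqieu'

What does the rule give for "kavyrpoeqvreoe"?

The rule is to remove every "v".
Applying that to "kavyrpoeqvreoe" gives "kayrpoeqreoe".

kayrpoeqreoe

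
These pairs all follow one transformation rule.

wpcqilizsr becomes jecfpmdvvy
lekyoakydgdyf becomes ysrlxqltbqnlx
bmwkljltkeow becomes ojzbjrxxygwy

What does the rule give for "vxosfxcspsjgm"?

izktbwffsckfp

What's happening: take characters alternately from the front and the back (1st, last, 2nd, 2nd-last, ...), then shift every letter 13 places forward in the alphabet (wrapping around) — i.e. ROT13.
On "vxosfxcspsjgm": the first step gives "vmxgojssfpxsc", and the second then gives "izktbwffsckfp".
(Check on "wpcqilizsr": → "wrpsczqiil" → "jecfpmdvvy" ✓)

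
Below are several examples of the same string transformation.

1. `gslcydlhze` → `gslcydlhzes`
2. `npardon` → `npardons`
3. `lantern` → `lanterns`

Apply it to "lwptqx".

Each output is the input with this applied: append "s".
"lwptqx" → "lwptqxs".

lwptqxs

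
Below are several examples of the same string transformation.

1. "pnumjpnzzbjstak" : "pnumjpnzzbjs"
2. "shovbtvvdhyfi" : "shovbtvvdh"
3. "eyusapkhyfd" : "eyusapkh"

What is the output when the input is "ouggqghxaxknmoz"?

The pattern: delete the last 3 characters.
Doing the same to "ouggqghxaxknmoz": "ouggqghxaxkn".

ouggqghxaxkn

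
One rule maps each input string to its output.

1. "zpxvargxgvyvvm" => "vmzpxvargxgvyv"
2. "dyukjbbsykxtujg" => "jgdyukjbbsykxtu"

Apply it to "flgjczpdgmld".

ldflgjczpdgm

The transformation: move the last 2 characters to the front (rotate right by 2).
On "flgjczpdgmld" that produces "ldflgjczpdgm".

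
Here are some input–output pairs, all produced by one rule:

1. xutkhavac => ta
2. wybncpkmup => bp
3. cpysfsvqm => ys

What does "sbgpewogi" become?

Looking at the pairs, the operation is to keep one character in every 3, starting at position 3 (positions 3rd, 6th, 9th, ...), then delete the last character.
Working it through for "sbgpewogi": intermediate "gwi", final "gw".

gw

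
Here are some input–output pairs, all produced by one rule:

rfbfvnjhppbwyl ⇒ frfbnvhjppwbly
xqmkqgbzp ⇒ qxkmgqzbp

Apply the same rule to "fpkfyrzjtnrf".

pffkryjzntfr

In each case the input is transformed by: swap each adjacent pair of characters (1↔2, 3↔4, ...).
Doing the same to "fpkfyrzjtnrf": "pffkryjzntfr".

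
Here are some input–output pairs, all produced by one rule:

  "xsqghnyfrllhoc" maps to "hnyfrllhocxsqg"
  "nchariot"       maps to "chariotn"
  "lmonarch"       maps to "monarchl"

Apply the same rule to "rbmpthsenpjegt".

What's happening: swap the front and back halves of the string, then move the last 3 characters to the front (rotate right by 3).
For "rbmpthsenpjegt" the result is "thsenpjegtrbmp".

thsenpjegtrbmp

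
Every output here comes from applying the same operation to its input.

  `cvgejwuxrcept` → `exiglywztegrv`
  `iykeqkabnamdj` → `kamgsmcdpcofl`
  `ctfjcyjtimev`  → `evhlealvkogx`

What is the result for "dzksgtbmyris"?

fbmuivdoatku

The transformation: shift every letter 2 places forward in the alphabet (wrapping around).
So "dzksgtbmyris" becomes "fbmuivdoatku".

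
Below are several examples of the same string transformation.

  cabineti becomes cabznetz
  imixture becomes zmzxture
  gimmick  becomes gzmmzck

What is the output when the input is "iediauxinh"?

zedzauxznh

What's happening: replace every "i" with "z".
Applying that to "iediauxinh" gives "zedzauxznh".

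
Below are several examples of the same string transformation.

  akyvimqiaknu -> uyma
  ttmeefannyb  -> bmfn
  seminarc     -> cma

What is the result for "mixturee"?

What's happening: move the last character to the front, then keep one character in every 3, starting at position 1 (positions 1st, 4th, 7th, ...).
Starting from "mixturee": after the first operation, "emixture"; after the second, "exr".
(Check on "seminarc": → "cseminar" → "cma" ✓)

exr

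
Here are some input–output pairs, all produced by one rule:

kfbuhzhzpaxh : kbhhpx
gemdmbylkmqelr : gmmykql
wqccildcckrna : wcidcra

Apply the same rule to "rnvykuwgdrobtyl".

rvkwdotl

Each output is the input with this applied: keep every other character starting from the first (positions 1st, 3rd, 5th, ...).
On "rnvykuwgdrobtyl" that produces "rvkwdotl".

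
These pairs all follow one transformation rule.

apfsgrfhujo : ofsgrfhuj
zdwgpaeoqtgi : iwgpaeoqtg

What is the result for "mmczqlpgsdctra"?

aczqlpgsdctr

The pattern: delete the first 2 characters, then move the last character to the front.
"mmczqlpgsdctra" → "aczqlpgsdctr".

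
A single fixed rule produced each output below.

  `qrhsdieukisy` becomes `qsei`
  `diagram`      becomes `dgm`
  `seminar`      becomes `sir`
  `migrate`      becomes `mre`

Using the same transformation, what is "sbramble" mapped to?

sal

In each case the input is transformed by: keep one character in every 3, starting at position 1 (positions 1st, 4th, 7th, ...).
On "sbramble" that produces "sal".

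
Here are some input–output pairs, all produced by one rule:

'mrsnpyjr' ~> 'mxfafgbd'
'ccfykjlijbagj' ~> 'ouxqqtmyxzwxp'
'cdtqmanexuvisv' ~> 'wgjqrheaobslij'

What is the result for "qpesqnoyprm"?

What's happening: move the last 3 characters to the front (rotate right by 3), then shift every letter 12 places backward in the alphabet (wrapping around).
Applying both steps to "qpesqnoyprm": "prmqpesqnoy", then "dfaedsgebcm".
(Check on "cdtqmanexuvisv": → "isvcdtqmanexuv" → "wgjqrheaobslij" ✓)

dfaedsgebcm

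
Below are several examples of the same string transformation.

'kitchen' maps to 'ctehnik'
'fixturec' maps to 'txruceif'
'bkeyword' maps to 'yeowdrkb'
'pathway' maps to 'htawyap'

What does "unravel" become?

arevlnu

In each case the input is transformed by: swap each adjacent pair of characters (1↔2, 3↔4, ...), then move the first 2 characters to the end (rotate left by 2).
On "unravel" that produces "arevlnu".
(Check on "pathway": → "aphtawy" → "htawyap" ✓)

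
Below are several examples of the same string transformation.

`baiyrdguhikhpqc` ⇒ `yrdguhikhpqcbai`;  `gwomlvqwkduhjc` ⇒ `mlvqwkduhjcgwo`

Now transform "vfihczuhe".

The pattern: move the first 3 characters to the end (rotate left by 3).
Applying that to "vfihczuhe" gives "hczuhevfi".

hczuhevfi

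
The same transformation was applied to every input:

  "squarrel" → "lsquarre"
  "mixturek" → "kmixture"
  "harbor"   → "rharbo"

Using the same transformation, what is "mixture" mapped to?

Rule — move the last character to the front.
For "mixture" the result is "emixtur".

emixtur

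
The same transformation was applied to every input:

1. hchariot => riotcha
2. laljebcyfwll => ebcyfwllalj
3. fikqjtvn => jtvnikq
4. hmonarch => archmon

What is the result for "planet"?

What's happening: delete the first character, then move the first 3 characters to the end (rotate left by 3).
Starting from "planet": after the first operation, "lanet"; after the second, "etlan".

etlan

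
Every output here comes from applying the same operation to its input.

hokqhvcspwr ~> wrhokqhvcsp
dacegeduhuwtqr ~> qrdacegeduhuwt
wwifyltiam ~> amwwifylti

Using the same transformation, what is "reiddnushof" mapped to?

ofreiddnush

Rule — move the last 2 characters to the front (rotate right by 2).
For "reiddnushof" the result is "ofreiddnush".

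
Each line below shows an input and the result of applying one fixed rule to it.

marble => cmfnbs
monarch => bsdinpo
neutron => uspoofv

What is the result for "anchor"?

ipsbod

The rule is to move the first 3 characters to the end (rotate left by 3), then shift every letter 1 place forward in the alphabet (wrapping around).
Working it through for "anchor": intermediate "horanc", final "ipsbod".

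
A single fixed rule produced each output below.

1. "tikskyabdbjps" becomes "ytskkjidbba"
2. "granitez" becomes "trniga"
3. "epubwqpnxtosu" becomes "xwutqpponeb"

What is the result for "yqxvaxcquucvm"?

The transformation: delete the last 2 characters, then sort the characters into reverse alphabetical order.
Working it through for "yqxvaxcquucvm": intermediate "yqxvaxcquuc", final "yxxvuuqqcca".
(Check on "tikskyabdbjps": → "tikskyabdbj" → "ytskkjidbba" ✓)

yxxvuuqqcca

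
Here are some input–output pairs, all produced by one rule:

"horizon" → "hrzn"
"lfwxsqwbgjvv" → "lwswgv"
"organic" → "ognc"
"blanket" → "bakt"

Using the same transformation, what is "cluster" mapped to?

cutr

Looking at the pairs, the operation is to keep every other character starting from the first (positions 1st, 3rd, 5th, ...).
"cluster" → "cutr".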